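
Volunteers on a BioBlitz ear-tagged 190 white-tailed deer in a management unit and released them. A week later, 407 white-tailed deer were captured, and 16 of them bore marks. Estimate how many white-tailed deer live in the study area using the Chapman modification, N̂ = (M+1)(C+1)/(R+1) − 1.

N = 4583

N̂ = (190+1)(407+1)/(16+1) − 1 = 191·408/17 − 1
= 77928/17 − 1 = 4584 − 1 = 4583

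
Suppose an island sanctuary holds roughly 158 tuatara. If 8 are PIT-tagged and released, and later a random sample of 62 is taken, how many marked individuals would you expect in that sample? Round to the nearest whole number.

Expected recaptures E[R] = M·C / N.
E[R] = 8 × 62 / 158 = 496 / 158 ≈ 3.1 → 3

expected recaptures ≈ 3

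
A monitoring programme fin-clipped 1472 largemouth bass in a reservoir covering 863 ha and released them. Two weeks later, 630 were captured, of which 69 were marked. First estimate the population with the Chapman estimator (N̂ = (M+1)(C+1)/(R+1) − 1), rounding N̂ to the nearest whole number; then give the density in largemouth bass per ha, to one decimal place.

density ≈ 15.4 largemouth bass per ha

N̂ = 1473·631/70 − 1 = 929463/70 − 1 ≈ 13277.0 → 13277
Density = N̂ / area = 13277 / 863 ≈ 15.38 → 15.4 per ha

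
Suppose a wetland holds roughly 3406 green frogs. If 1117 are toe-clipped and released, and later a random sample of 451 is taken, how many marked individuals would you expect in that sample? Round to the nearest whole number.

Expected recaptures E[R] = M·C / N.
E[R] = 1117 × 451 / 3406 = 503767 / 3406 ≈ 147.9 → 148

expected recaptures ≈ 148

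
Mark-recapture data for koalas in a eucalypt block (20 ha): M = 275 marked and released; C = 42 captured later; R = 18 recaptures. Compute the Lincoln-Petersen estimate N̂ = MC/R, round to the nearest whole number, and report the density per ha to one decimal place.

N̂ = 275·42/18 = 11550/18 ≈ 641.7 → 642
Density = N̂ / area = 642 / 20 ≈ 32.10 → 32.1 per ha

density ≈ 32.1 koalas per ha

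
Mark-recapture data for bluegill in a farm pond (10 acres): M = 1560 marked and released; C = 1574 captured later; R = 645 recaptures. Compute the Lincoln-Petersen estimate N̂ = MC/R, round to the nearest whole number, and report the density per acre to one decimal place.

density ≈ 380.7 bluegill per acre

N̂ = 1560·1574/645 = 2455440/645 ≈ 3806.9 → 3807
Density = N̂ / area = 3807 / 10 ≈ 380.70 → 380.7 per acre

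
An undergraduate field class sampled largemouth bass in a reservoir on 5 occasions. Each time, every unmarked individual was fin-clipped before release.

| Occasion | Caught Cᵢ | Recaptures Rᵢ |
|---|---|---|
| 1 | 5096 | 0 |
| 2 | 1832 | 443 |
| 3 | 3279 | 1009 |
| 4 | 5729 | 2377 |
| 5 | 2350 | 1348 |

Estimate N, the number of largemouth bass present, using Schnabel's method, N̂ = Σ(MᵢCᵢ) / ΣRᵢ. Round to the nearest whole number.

Marked at large before each occasion: Mᵢ = Σⱼ<ᵢ (Cⱼ − Rⱼ) → M1=0, M2=5096, M3=6485, M4=8755, M5=12107
Σ MᵢCᵢ = 0·5096 + 5096·1832 + 6485·3279 + 8755·5729 + 12107·2350 = 0 + 9335872 + 21264315 + 50157395 + 28451450 = 109209032
Σ Rᵢ = 0 + 443 + 1009 + 2377 + 1348 = 5177
N̂ = 109209032 / 5177 ≈ 21095.0 → 21095

N ≈ 21,095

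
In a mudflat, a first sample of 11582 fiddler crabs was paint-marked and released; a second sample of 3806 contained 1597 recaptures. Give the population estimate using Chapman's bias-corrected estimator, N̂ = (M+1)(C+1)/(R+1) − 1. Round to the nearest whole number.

N ≈ 27,594

N̂ = (11582+1)(3806+1)/(1597+1) − 1 = 11583·3807/1598 − 1
= 44096481/1598 − 1 ≈ 27594.8 − 1 ≈ 27593.8 → 27594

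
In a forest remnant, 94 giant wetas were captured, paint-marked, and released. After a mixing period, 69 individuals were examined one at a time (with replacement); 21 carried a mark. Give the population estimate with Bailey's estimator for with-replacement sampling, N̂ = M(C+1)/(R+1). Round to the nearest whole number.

N ≈ 299

N̂ = 94·(69+1)/(21+1) = 94·70/22 = 6580/22 ≈ 299.1 → 299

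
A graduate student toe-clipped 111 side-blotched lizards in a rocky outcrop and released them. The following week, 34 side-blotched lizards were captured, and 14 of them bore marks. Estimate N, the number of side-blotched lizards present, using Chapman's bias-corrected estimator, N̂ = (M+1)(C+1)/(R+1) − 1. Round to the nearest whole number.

N ≈ 260

N̂ = (111+1)(34+1)/(14+1) − 1 = 112·35/15 − 1
= 3920/15 − 1 ≈ 261.3 − 1 ≈ 260.3 → 260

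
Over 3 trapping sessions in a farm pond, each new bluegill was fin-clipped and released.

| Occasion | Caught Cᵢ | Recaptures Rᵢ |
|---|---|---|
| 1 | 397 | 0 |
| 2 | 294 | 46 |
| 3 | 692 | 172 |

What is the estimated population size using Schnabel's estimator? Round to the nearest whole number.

N ≈ 2583

Marked at large before each occasion: Mᵢ = Σⱼ<ᵢ (Cⱼ − Rⱼ) → M1=0, M2=397, M3=645
Σ MᵢCᵢ = 0·397 + 397·294 + 645·692 = 0 + 116718 + 446340 = 563058
Σ Rᵢ = 0 + 46 + 172 = 218
N̂ = 563058 / 218 ≈ 2582.8 → 2583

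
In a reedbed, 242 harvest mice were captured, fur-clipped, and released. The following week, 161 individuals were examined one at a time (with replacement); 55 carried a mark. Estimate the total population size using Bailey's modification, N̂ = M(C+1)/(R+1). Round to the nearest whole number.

N̂ = 242·(161+1)/(55+1) = 242·162/56 = 39204/56 ≈ 700.1 → 700

N ≈ 700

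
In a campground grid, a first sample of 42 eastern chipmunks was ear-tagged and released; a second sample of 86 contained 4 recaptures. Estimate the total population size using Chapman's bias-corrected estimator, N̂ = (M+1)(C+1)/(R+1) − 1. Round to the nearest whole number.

N̂ = (42+1)(86+1)/(4+1) − 1 = 43·87/5 − 1
= 3741/5 − 1 ≈ 748.2 − 1 ≈ 747.2 → 747

N ≈ 747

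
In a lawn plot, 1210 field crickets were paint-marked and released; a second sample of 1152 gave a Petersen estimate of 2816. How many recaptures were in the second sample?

From N = M·C/R: R = M·C / N = 1210·1152 / 2816 = 1393920 / 2816 = 495.

R = 495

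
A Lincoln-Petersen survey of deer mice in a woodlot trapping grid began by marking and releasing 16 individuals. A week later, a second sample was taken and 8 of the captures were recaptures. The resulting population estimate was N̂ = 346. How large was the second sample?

C = 173

From N = M·C/R: C = N·R / M = 346·8 / 16 = 2768 / 16 = 173.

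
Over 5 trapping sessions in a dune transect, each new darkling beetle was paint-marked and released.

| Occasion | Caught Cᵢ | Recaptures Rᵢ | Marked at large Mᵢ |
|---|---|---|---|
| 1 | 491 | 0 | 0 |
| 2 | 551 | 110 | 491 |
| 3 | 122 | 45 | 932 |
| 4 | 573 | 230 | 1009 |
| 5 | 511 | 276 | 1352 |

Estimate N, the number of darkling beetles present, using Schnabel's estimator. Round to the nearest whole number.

N ≈ 2501

Σ MᵢCᵢ = 0·491 + 491·551 + 932·122 + 1009·573 + 1352·511 = 0 + 270541 + 113704 + 578157 + 690872 = 1653274
Σ Rᵢ = 0 + 110 + 45 + 230 + 276 = 661
N̂ = 1653274 / 661 ≈ 2501.2 → 2501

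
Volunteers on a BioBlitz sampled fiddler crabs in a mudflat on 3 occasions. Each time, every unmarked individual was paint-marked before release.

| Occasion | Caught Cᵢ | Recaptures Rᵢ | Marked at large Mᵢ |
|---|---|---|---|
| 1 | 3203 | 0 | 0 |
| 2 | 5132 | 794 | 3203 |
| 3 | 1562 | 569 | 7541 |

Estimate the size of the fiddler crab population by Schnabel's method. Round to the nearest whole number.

N ≈ 20,702

Σ MᵢCᵢ = 0·3203 + 3203·5132 + 7541·1562 = 0 + 16437796 + 11779042 = 28216838
Σ Rᵢ = 0 + 794 + 569 = 1363
N̂ = 28216838 / 1363 ≈ 20702.0 → 20702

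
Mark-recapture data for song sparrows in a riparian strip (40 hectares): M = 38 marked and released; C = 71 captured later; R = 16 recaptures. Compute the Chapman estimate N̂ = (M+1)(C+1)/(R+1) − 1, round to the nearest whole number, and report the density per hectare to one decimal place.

N̂ = 39·72/17 − 1 = 2808/17 − 1 ≈ 164.2 → 164
Density = N̂ / area = 164 / 40 ≈ 4.10 → 4.1 per hectare

density ≈ 4.1 song sparrows per hectare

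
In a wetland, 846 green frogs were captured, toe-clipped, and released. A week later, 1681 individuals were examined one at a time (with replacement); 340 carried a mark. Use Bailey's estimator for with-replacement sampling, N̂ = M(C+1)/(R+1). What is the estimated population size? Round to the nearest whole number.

N ≈ 4173

N̂ = 846·(1681+1)/(340+1) = 846·1682/341 = 1422972/341 ≈ 4172.9 → 4173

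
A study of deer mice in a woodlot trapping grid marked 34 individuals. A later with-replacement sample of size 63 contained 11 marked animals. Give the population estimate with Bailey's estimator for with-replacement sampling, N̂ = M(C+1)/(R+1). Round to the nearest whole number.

N̂ = 34·(63+1)/(11+1) = 34·64/12 = 2176/12 ≈ 181.3 → 181

N ≈ 181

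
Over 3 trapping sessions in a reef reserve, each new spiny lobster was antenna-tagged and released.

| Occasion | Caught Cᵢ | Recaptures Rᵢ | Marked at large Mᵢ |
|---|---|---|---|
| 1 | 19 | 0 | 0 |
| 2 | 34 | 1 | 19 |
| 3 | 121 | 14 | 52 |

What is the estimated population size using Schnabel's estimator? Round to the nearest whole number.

Σ MᵢCᵢ = 0·19 + 19·34 + 52·121 = 0 + 646 + 6292 = 6938
Σ Rᵢ = 0 + 1 + 14 = 15
N̂ = 6938 / 15 ≈ 462.5 → 463

N ≈ 463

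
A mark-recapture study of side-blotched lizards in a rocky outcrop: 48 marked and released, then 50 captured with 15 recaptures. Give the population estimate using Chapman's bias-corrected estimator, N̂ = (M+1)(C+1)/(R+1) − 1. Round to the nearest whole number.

N̂ = (48+1)(50+1)/(15+1) − 1 = 49·51/16 − 1
= 2499/16 − 1 ≈ 156.2 − 1 ≈ 155.2 → 155

N ≈ 155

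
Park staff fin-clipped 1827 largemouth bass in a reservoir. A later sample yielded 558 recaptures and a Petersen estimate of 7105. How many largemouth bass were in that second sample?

From N = M·C/R: C = N·R / M = 7105·558 / 1827 = 3964590 / 1827 = 2170.

C = 2170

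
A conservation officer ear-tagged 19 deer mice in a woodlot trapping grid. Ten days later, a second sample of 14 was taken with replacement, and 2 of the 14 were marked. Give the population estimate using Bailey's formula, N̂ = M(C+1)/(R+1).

N̂ = 19·(14+1)/(2+1) = 19·15/3 = 285/3 = 95

N = 95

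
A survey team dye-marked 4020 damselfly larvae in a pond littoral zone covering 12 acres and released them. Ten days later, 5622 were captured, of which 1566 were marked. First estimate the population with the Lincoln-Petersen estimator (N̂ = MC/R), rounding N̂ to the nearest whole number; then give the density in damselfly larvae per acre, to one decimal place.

N̂ = 4020·5622/1566 = 22600440/1566 ≈ 14432.0 → 14432
Density = N̂ / area = 14432 / 12 ≈ 1202.67 → 1202.7 per acre

density ≈ 1202.7 damselfly larvae per acre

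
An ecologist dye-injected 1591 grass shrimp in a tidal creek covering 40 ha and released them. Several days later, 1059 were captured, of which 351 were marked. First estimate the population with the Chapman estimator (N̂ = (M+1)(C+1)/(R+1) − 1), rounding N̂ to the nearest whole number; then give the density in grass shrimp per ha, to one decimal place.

N̂ = 1592·1060/352 − 1 = 1687520/352 − 1 ≈ 4793.1 → 4793
Density = N̂ / area = 4793 / 40 ≈ 119.83 → 119.8 per ha

density ≈ 119.8 grass shrimp per ha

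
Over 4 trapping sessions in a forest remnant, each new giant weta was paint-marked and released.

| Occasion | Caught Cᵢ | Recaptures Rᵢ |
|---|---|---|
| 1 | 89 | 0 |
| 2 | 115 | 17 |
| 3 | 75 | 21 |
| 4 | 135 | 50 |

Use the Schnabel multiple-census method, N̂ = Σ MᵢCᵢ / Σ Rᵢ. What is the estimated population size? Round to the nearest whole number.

N ≈ 645

Marked at large before each occasion: Mᵢ = Σⱼ<ᵢ (Cⱼ − Rⱼ) → M1=0, M2=89, M3=187, M4=241
Σ MᵢCᵢ = 0·89 + 89·115 + 187·75 + 241·135 = 0 + 10235 + 14025 + 32535 = 56795
Σ Rᵢ = 0 + 17 + 21 + 50 = 88
N̂ = 56795 / 88 ≈ 645.4 → 645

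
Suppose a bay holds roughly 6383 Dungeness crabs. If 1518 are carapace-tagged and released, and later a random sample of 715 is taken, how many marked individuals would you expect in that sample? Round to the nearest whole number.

The marked fraction of the population is 1518/6383, so in a sample of 715 expect C·(M/N) marked.
E[R] = 1518 × 715 / 6383 = 1085370 / 6383 ≈ 170.0 → 170

expected recaptures ≈ 170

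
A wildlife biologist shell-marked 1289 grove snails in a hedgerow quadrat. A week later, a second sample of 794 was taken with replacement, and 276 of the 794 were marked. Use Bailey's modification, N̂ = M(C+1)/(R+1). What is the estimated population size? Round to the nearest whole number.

N ≈ 3699

N̂ = 1289·(794+1)/(276+1) = 1289·795/277 = 1024755/277 ≈ 3699.48 → 3699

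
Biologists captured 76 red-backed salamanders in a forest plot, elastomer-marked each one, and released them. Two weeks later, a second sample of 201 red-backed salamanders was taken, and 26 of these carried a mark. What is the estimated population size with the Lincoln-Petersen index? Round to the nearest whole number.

N ≈ 588

Lincoln-Petersen assumes M/N = R/C, so N = M·C / R.
N = (76 × 201) / 26 = 15276 / 26 ≈ 587.5 → 588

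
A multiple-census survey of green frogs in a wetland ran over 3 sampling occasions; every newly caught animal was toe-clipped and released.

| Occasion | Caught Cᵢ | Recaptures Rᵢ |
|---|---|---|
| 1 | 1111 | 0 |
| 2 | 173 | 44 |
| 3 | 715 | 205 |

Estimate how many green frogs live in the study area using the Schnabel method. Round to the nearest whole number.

Marked at large before each occasion: Mᵢ = Σⱼ<ᵢ (Cⱼ − Rⱼ) → M1=0, M2=1111, M3=1240
Σ MᵢCᵢ = 0·1111 + 1111·173 + 1240·715 = 0 + 192203 + 886600 = 1078803
Σ Rᵢ = 0 + 44 + 205 = 249
N̂ = 1078803 / 249 ≈ 4332.5 → 4333

N ≈ 4333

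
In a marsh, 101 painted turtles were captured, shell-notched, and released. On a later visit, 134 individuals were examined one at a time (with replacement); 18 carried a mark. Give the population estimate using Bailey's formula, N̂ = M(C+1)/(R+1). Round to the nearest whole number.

N̂ = 101·(134+1)/(18+1) = 101·135/19 = 13635/19 ≈ 717.6 → 718

N ≈ 718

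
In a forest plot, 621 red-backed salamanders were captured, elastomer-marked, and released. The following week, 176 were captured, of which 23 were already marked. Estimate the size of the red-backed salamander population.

N = (621 × 176) / 23 = 109296 / 23 = 4752

N = 4752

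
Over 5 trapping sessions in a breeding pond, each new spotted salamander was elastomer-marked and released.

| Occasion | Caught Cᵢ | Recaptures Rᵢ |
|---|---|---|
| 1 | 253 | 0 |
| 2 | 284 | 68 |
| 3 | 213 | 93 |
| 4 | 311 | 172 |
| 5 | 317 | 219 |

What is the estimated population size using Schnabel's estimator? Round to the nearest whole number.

Marked at large before each occasion: Mᵢ = Σⱼ<ᵢ (Cⱼ − Rⱼ) → M1=0, M2=253, M3=469, M4=589, M5=728
Σ MᵢCᵢ = 0·253 + 253·284 + 469·213 + 589·311 + 728·317 = 0 + 71852 + 99897 + 183179 + 230776 = 585704
Σ Rᵢ = 0 + 68 + 93 + 172 + 219 = 552
N̂ = 585704 / 552 ≈ 1061.1 → 1061

N ≈ 1061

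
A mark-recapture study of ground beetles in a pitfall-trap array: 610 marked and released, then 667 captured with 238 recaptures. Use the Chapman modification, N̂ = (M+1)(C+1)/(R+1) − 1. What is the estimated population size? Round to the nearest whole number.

N ≈ 1707

N̂ = (610+1)(667+1)/(238+1) − 1 = 611·668/239 − 1
= 408148/239 − 1 ≈ 1707.7 − 1 ≈ 1706.7 → 1707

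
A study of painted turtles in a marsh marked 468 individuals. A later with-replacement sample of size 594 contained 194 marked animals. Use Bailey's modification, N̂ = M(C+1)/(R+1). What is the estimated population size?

N = 1428

N̂ = 468·(594+1)/(194+1) = 468·595/195 = 278460/195 = 1428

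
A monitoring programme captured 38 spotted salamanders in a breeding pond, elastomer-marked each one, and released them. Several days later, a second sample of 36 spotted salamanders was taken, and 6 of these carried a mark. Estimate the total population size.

N = 228

If marked individuals mix randomly, R/C ≈ M/N, giving N ≈ M·C/R.
N = (38 × 36) / 6 = 1368 / 6 = 228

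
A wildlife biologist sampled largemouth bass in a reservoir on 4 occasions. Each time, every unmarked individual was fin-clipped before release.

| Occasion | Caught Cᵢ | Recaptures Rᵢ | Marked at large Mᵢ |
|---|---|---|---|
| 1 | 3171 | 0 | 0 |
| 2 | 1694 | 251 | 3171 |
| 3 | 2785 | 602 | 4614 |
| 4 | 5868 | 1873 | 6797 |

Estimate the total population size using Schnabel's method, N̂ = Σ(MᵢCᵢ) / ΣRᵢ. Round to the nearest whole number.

N ≈ 21,316

Σ MᵢCᵢ = 0·3171 + 3171·1694 + 4614·2785 + 6797·5868 = 0 + 5371674 + 12849990 + 39884796 = 58106460
Σ Rᵢ = 0 + 251 + 602 + 1873 = 2726
N̂ = 58106460 / 2726 ≈ 21315.6 → 21316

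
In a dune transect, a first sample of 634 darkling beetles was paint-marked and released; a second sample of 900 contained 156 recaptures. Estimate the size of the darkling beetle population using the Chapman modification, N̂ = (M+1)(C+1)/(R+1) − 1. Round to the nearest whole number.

N̂ = (634+1)(900+1)/(156+1) − 1 = 635·901/157 − 1
= 572135/157 − 1 ≈ 3644.2 − 1 ≈ 3643.2 → 3643

N ≈ 3643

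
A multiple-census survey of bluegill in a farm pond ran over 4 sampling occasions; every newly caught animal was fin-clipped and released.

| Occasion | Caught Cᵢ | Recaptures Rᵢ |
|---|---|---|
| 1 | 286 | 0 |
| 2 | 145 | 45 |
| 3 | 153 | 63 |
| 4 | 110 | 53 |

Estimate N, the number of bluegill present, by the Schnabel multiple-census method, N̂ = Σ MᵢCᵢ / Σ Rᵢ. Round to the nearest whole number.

Marked at large before each occasion: Mᵢ = Σⱼ<ᵢ (Cⱼ − Rⱼ) → M1=0, M2=286, M3=386, M4=476
Σ MᵢCᵢ = 0·286 + 286·145 + 386·153 + 476·110 = 0 + 41470 + 59058 + 52360 = 152888
Σ Rᵢ = 0 + 45 + 63 + 53 = 161
N̂ = 152888 / 161 ≈ 949.6 → 950

N ≈ 950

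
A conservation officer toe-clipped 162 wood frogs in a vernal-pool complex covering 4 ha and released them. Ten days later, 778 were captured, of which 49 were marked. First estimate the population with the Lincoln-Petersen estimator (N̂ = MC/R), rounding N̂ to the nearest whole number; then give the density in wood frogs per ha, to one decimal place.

N̂ = 162·778/49 = 126036/49 ≈ 2572.2 → 2572
Density = N̂ / area = 2572 / 4 = 643.0 per ha

density ≈ 643.0 wood frogs per ha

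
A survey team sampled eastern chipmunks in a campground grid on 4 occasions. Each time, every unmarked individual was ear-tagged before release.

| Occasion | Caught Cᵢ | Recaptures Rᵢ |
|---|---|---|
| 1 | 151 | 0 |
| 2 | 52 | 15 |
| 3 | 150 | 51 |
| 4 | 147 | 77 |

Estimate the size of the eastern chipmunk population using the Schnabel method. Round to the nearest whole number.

Marked at large before each occasion: Mᵢ = Σⱼ<ᵢ (Cⱼ − Rⱼ) → M1=0, M2=151, M3=188, M4=287
Σ MᵢCᵢ = 0·151 + 151·52 + 188·150 + 287·147 = 0 + 7852 + 28200 + 42189 = 78241
Σ Rᵢ = 0 + 15 + 51 + 77 = 143
N̂ = 78241 / 143 ≈ 547.1 → 547

N ≈ 547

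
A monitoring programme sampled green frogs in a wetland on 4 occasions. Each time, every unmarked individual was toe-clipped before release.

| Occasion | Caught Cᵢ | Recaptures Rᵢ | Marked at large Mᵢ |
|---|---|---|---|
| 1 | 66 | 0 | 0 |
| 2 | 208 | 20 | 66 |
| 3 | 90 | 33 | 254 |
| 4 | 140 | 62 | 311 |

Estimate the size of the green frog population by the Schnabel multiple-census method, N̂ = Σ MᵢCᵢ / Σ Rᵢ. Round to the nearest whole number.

N ≈ 697

Σ MᵢCᵢ = 0·66 + 66·208 + 254·90 + 311·140 = 0 + 13728 + 22860 + 43540 = 80128
Σ Rᵢ = 0 + 20 + 33 + 62 = 115
N̂ = 80128 / 115 ≈ 696.8 → 697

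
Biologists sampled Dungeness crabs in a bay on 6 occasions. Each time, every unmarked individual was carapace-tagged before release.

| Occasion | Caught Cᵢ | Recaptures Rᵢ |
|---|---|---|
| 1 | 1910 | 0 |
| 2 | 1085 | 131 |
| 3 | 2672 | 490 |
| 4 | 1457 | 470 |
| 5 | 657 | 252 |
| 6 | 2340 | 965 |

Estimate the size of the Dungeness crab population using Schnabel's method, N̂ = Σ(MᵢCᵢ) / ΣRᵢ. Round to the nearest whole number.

Marked at large before each occasion: Mᵢ = Σⱼ<ᵢ (Cⱼ − Rⱼ) → M1=0, M2=1910, M3=2864, M4=5046, M5=6033, M6=6438
Σ MᵢCᵢ = 0·1910 + 1910·1085 + 2864·2672 + 5046·1457 + 6033·657 + 6438·2340 = 0 + 2072350 + 7652608 + 7352022 + 3963681 + 15064920 = 36105581
Σ Rᵢ = 0 + 131 + 490 + 470 + 252 + 965 = 2308
N̂ = 36105581 / 2308 ≈ 15643.7 → 15644

N ≈ 15,644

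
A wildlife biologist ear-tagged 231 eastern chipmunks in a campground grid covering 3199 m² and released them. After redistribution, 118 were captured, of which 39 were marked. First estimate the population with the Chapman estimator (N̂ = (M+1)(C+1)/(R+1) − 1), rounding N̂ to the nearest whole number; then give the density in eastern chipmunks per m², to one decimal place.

density ≈ 0.2 eastern chipmunks per m²

N̂ = 232·119/40 − 1 = 27608/40 − 1 ≈ 689.2 → 689
Density = N̂ / area = 689 / 3199 ≈ 0.22 → 0.2 per m²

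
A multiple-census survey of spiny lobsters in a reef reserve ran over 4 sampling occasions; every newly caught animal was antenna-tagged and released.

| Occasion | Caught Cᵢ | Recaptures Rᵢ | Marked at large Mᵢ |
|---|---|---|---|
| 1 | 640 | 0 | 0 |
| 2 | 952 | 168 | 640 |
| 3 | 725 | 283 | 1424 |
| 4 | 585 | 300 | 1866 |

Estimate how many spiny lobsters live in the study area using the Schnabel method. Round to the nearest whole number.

N ≈ 3640

Σ MᵢCᵢ = 0·640 + 640·952 + 1424·725 + 1866·585 = 0 + 609280 + 1032400 + 1091610 = 2733290
Σ Rᵢ = 0 + 168 + 283 + 300 = 751
N̂ = 2733290 / 751 ≈ 3639.5 → 3640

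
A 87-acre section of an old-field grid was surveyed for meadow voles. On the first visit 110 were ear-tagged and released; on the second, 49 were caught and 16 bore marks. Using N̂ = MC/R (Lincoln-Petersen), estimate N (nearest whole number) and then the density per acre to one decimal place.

density ≈ 3.9 meadow voles per acre

N̂ = 110·49/16 = 5390/16 ≈ 336.9 → 337
Density = N̂ / area = 337 / 87 ≈ 3.87 → 3.9 per acre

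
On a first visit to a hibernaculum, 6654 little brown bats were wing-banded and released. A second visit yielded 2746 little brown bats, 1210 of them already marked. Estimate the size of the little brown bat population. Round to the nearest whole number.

N = (6654 × 2746) / 1210 = 18271884 / 1210 ≈ 15100.7 → 15101

N ≈ 15,101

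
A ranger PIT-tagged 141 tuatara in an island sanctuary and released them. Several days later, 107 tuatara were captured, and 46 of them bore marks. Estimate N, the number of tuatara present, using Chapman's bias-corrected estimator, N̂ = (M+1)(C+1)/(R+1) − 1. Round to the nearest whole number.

N ≈ 325

N̂ = (141+1)(107+1)/(46+1) − 1 = 142·108/47 − 1
= 15336/47 − 1 ≈ 326.3 − 1 ≈ 325.3 → 325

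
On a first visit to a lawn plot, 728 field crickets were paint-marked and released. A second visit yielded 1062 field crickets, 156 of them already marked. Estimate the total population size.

N = (728 × 1062) / 156 = 773136 / 156 = 4956

N = 4956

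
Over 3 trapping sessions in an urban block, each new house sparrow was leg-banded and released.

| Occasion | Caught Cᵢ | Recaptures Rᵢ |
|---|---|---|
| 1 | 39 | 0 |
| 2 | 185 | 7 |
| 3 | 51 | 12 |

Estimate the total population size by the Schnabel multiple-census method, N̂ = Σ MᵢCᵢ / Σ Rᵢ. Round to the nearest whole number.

N ≈ 962

Marked at large before each occasion: Mᵢ = Σⱼ<ᵢ (Cⱼ − Rⱼ) → M1=0, M2=39, M3=217
Σ MᵢCᵢ = 0·39 + 39·185 + 217·51 = 0 + 7215 + 11067 = 18282
Σ Rᵢ = 0 + 7 + 12 = 19
N̂ = 18282 / 19 ≈ 962.2 → 962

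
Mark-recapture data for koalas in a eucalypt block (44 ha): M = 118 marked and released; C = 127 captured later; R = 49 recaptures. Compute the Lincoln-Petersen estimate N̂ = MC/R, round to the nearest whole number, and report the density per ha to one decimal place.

density ≈ 7.0 koalas per ha

N̂ = 118·127/49 = 14986/49 ≈ 305.8 → 306
Density = N̂ / area = 306 / 44 ≈ 6.95 → 7.0 per ha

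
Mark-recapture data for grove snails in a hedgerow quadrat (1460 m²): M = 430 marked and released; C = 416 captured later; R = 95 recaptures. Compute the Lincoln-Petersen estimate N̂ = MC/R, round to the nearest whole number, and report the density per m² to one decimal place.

density ≈ 1.3 grove snails per m²

N̂ = 430·416/95 = 178880/95 ≈ 1882.9 → 1883
Density = N̂ / area = 1883 / 1460 ≈ 1.29 → 1.3 per m²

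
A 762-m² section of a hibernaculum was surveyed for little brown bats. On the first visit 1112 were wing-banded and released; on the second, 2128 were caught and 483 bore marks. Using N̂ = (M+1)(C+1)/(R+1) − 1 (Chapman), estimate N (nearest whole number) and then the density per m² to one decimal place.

density ≈ 6.4 little brown bats per m²

N̂ = 1113·2129/484 − 1 = 2369577/484 − 1 ≈ 4894.8 → 4895
Density = N̂ / area = 4895 / 762 ≈ 6.42 → 6.4 per m²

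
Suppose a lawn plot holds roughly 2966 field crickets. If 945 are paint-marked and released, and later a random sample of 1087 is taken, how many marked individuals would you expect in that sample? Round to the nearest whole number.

The marked fraction of the population is 945/2966, so in a sample of 1087 expect C·(M/N) marked.
E[R] = 945 × 1087 / 2966 = 1027215 / 2966 ≈ 346.3 → 346

expected recaptures ≈ 346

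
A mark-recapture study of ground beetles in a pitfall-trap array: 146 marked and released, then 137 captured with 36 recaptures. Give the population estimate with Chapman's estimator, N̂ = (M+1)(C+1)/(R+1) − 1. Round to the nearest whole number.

N̂ = (146+1)(137+1)/(36+1) − 1 = 147·138/37 − 1
= 20286/37 − 1 ≈ 548.3 − 1 ≈ 547.3 → 547

N ≈ 547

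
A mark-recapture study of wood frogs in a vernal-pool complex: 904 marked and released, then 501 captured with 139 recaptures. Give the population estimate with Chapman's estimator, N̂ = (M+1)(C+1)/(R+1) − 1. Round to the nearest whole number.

N ≈ 3244

N̂ = (904+1)(501+1)/(139+1) − 1 = 905·502/140 − 1
= 454310/140 − 1 ≈ 3245.1 − 1 ≈ 3244.1 → 3244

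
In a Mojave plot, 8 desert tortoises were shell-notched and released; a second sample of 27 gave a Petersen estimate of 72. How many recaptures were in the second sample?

From N = M·C/R: R = M·C / N = 8·27 / 72 = 216 / 72 = 3.

R = 3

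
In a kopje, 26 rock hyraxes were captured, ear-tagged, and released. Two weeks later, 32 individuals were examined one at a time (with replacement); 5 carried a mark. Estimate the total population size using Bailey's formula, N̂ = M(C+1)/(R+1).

N = 143

N̂ = 26·(32+1)/(5+1) = 26·33/6 = 858/6 = 143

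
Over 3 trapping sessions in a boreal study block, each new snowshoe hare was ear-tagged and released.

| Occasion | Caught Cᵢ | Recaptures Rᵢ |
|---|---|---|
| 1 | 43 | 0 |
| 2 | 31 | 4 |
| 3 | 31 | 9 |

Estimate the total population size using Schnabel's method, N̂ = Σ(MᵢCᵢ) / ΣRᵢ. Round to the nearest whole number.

Marked at large before each occasion: Mᵢ = Σⱼ<ᵢ (Cⱼ − Rⱼ) → M1=0, M2=43, M3=70
Σ MᵢCᵢ = 0·43 + 43·31 + 70·31 = 0 + 1333 + 2170 = 3503
Σ Rᵢ = 0 + 4 + 9 = 13
N̂ = 3503 / 13 ≈ 269.46 → 269

N ≈ 269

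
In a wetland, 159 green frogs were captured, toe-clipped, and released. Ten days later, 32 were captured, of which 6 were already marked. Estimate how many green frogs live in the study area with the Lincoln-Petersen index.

N = 848

The marked fraction in the recapture sample should equal the marked fraction in the population: 6/32 = 159/N.
N = (159 × 32) / 6 = 5088 / 6 = 848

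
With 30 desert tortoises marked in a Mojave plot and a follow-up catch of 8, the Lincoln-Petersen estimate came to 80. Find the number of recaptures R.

R = 3

From N = M·C/R: R = M·C / N = 30·8 / 80 = 240 / 80 = 3.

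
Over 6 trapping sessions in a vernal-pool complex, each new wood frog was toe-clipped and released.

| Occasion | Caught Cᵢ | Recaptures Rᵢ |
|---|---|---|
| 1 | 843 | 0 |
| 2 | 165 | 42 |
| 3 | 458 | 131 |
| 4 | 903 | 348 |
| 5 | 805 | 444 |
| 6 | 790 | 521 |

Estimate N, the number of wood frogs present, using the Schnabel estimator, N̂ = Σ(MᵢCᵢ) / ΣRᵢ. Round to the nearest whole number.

Marked at large before each occasion: Mᵢ = Σⱼ<ᵢ (Cⱼ − Rⱼ) → M1=0, M2=843, M3=966, M4=1293, M5=1848, M6=2209
Σ MᵢCᵢ = 0·843 + 843·165 + 966·458 + 1293·903 + 1848·805 + 2209·790 = 0 + 139095 + 442428 + 1167579 + 1487640 + 1745110 = 4981852
Σ Rᵢ = 0 + 42 + 131 + 348 + 444 + 521 = 1486
N̂ = 4981852 / 1486 ≈ 3352.5 → 3353

N ≈ 3353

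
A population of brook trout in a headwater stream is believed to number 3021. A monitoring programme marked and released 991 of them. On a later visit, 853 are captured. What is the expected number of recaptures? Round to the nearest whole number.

expected recaptures ≈ 280

Expected recaptures E[R] = M·C / N.
E[R] = 991 × 853 / 3021 = 845323 / 3021 ≈ 279.8 → 280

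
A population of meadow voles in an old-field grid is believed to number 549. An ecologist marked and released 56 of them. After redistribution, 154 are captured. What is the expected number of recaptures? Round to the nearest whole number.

Expected recaptures E[R] = M·C / N.
E[R] = 56 × 154 / 549 = 8624 / 549 ≈ 15.7 → 16

expected recaptures ≈ 16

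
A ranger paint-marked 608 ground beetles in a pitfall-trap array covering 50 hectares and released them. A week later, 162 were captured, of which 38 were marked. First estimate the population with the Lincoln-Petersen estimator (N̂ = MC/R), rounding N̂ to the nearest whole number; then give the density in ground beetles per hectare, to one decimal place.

N̂ = 608·162/38 = 98496/38 = 2592
Density = N̂ / area = 2592 / 50 ≈ 51.84 → 51.8 per hectare

density ≈ 51.8 ground beetles per hectare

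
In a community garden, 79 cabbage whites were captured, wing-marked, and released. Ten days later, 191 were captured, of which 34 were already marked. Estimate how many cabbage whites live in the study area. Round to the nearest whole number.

N ≈ 444

The marked fraction in the recapture sample should equal the marked fraction in the population: 34/191 = 79/N.
N = (79 × 191) / 34 = 15089 / 34 ≈ 443.8 → 444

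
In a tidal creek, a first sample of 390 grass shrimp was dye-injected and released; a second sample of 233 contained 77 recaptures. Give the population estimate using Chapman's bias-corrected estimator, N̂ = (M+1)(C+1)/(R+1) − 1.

N = 1172

N̂ = (390+1)(233+1)/(77+1) − 1 = 391·234/78 − 1
= 91494/78 − 1 = 1173 − 1 = 1172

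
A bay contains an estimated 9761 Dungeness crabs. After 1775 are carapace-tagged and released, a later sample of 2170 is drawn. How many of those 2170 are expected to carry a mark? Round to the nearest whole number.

The marked fraction of the population is 1775/9761, so in a sample of 2170 expect C·(M/N) marked.
E[R] = 1775 × 2170 / 9761 = 3851750 / 9761 ≈ 394.6 → 395

expected recaptures ≈ 395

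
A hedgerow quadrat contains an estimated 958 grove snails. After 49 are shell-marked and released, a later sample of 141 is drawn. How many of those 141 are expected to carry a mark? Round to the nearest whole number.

expected recaptures ≈ 7

The marked fraction of the population is 49/958, so in a sample of 141 expect C·(M/N) marked.
E[R] = 49 × 141 / 958 = 6909 / 958 ≈ 7.2 → 7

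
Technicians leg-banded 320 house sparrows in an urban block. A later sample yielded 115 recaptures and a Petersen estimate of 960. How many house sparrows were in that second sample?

C = 345

From N = M·C/R: C = N·R / M = 960·115 / 320 = 110400 / 320 = 345.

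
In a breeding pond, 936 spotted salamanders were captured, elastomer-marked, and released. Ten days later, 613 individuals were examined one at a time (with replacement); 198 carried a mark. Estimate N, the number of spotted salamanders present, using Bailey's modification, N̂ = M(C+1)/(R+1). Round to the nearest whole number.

N̂ = 936·(613+1)/(198+1) = 936·614/199 = 574704/199 ≈ 2888.0 → 2888

N ≈ 2888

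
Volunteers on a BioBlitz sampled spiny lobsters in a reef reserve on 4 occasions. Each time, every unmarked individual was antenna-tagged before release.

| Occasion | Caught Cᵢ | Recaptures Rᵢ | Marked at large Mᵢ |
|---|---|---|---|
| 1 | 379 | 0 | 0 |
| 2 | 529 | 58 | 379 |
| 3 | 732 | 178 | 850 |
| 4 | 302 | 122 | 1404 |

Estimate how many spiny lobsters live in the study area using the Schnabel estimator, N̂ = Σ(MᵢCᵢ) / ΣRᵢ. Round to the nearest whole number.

N ≈ 3482

Σ MᵢCᵢ = 0·379 + 379·529 + 850·732 + 1404·302 = 0 + 200491 + 622200 + 424008 = 1246699
Σ Rᵢ = 0 + 58 + 178 + 122 = 358
N̂ = 1246699 / 358 ≈ 3482.4 → 3482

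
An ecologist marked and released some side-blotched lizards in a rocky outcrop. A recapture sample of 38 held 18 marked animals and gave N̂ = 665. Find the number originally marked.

From N = M·C/R: M = N·R / C = 665·18 / 38 = 11970 / 38 = 315.

M = 315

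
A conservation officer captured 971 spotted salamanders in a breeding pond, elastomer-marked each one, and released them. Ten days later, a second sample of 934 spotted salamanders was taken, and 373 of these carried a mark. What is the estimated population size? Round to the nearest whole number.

If marked individuals mix randomly, R/C ≈ M/N, giving N ≈ M·C/R.
N = (971 × 934) / 373 = 906914 / 373 ≈ 2431.4 → 2431

N ≈ 2431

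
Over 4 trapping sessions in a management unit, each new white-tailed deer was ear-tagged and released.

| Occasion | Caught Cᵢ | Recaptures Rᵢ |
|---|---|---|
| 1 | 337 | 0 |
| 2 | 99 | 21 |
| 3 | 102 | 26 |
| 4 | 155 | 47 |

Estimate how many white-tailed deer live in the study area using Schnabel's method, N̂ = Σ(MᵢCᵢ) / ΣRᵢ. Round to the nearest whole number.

N ≈ 1615

Marked at large before each occasion: Mᵢ = Σⱼ<ᵢ (Cⱼ − Rⱼ) → M1=0, M2=337, M3=415, M4=491
Σ MᵢCᵢ = 0·337 + 337·99 + 415·102 + 491·155 = 0 + 33363 + 42330 + 76105 = 151798
Σ Rᵢ = 0 + 21 + 26 + 47 = 94
N̂ = 151798 / 94 ≈ 1614.9 → 1615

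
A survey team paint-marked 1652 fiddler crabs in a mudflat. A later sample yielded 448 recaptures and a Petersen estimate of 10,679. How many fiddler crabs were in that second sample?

C = 2896

From N = M·C/R: C = N·R / M = 10679·448 / 1652 = 4784192 / 1652 = 2896.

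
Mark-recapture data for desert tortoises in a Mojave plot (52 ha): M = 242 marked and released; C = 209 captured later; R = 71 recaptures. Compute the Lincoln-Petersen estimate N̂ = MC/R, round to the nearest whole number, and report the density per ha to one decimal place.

N̂ = 242·209/71 = 50578/71 ≈ 712.4 → 712
Density = N̂ / area = 712 / 52 ≈ 13.69 → 13.7 per ha

density ≈ 13.7 desert tortoises per ha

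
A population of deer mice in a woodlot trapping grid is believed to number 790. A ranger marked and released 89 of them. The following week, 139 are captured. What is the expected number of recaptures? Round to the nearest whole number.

expected recaptures ≈ 16

Expected recaptures E[R] = M·C / N.
E[R] = 89 × 139 / 790 = 12371 / 790 ≈ 15.7 → 16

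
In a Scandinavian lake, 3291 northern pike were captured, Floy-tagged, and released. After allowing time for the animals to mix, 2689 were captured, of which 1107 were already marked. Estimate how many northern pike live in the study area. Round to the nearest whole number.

N = (3291 × 2689) / 1107 = 8849499 / 1107 ≈ 7994.1 → 7994

N ≈ 7994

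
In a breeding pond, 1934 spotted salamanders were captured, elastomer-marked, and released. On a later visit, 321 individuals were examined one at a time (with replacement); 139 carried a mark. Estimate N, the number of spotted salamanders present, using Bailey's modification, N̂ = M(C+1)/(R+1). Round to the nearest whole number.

N ≈ 4448

N̂ = 1934·(321+1)/(139+1) = 1934·322/140 = 622748/140 ≈ 4448.2 → 4448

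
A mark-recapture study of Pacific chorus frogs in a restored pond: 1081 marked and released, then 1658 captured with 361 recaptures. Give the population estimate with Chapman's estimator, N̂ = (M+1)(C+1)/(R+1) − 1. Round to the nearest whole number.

N ≈ 4958

N̂ = (1081+1)(1658+1)/(361+1) − 1 = 1082·1659/362 − 1
= 1795038/362 − 1 ≈ 4958.7 − 1 ≈ 4957.7 → 4958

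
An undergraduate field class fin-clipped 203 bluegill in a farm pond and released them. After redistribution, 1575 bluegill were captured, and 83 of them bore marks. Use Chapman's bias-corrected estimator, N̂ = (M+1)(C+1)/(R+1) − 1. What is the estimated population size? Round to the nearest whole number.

N ≈ 3826

N̂ = (203+1)(1575+1)/(83+1) − 1 = 204·1576/84 − 1
= 321504/84 − 1 ≈ 3827.4 − 1 ≈ 3826.4 → 3826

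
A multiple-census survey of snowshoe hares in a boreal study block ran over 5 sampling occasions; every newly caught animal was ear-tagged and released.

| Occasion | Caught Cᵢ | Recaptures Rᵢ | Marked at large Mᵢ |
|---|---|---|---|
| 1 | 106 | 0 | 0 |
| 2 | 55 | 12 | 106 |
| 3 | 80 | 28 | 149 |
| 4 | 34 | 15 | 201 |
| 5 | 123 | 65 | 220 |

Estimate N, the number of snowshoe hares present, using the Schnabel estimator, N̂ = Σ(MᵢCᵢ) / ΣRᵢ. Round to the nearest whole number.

Σ MᵢCᵢ = 0·106 + 106·55 + 149·80 + 201·34 + 220·123 = 0 + 5830 + 11920 + 6834 + 27060 = 51644
Σ Rᵢ = 0 + 12 + 28 + 15 + 65 = 120
N̂ = 51644 / 120 ≈ 430.4 → 430

N ≈ 430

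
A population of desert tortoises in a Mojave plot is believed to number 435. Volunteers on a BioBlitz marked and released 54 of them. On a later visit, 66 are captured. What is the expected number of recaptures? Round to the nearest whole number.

The marked fraction of the population is 54/435, so in a sample of 66 expect C·(M/N) marked.
E[R] = 54 × 66 / 435 = 3564 / 435 ≈ 8.2 → 8

expected recaptures ≈ 8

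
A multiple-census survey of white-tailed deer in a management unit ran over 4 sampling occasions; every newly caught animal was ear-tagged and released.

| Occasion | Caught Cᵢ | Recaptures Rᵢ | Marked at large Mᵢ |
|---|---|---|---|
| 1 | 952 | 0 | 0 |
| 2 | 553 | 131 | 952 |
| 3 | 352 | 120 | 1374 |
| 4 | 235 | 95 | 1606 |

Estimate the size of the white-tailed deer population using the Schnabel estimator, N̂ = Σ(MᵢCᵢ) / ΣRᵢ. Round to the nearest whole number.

N ≈ 4010

Σ MᵢCᵢ = 0·952 + 952·553 + 1374·352 + 1606·235 = 0 + 526456 + 483648 + 377410 = 1387514
Σ Rᵢ = 0 + 131 + 120 + 95 = 346
N̂ = 1387514 / 346 ≈ 4010.2 → 4010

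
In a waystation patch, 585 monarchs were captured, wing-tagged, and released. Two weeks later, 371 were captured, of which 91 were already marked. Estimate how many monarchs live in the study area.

If marked individuals mix randomly, R/C ≈ M/N, giving N ≈ M·C/R.
N = (585 × 371) / 91 = 217035 / 91 = 2385

N = 2385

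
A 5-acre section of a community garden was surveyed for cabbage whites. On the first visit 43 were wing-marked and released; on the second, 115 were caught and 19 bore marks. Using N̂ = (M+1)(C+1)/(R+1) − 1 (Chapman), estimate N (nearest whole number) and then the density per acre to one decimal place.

density ≈ 50.8 cabbage whites per acre

N̂ = 44·116/20 − 1 = 5104/20 − 1 ≈ 254.2 → 254
Density = N̂ / area = 254 / 5 ≈ 50.80 → 50.8 per acre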